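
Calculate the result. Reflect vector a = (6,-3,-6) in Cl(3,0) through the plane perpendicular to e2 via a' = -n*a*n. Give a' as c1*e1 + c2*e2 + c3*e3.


Reflection formula: a' = -n*a*n, with n = e2 (unit vector, n^2 = 1).
For reflection through hyperplane perp to e2:
The component along e2 flips sign, others stay.
a = (6, -3, -6)
a' = (6, 3, -6)
a' = 6*e1 + 3*e2 - 6*e3


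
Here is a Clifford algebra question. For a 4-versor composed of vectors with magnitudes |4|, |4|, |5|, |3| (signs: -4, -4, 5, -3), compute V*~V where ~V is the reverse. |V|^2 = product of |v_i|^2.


Each vector v_i has |v_i|^2 = s_i^2
Squared scales: (-4)^2 = 16, (-4)^2 = 16, 5^2 = 25, (-3)^2 = 9
|V|^2 = 16 * 16 * 25 * 9
= 57600


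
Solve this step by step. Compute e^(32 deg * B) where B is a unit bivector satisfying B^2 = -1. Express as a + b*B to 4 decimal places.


For a unit bivector B with B^2 = -1, the exponential series gives
e^(theta*B) = cos(theta) + sin(theta)*B (the GA analogue of Euler's formula).
theta = 32 degrees = 0.558505 rad
cos(32 deg) = 0.8480
sin(32 deg) = 0.5299
exp(theta*B) = 0.8480 + 0.5299*B


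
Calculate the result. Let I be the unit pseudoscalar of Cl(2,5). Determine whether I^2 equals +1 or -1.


The pseudoscalar I = e1...e_n (product of all n generators) of Cl(p,q) satisfies I^2 = (-1)^(q + n(n-1)/2).
p = 2, q = 5, n = p + q = 7
n(n-1)/2 = 7 * 6 / 2 = 21
Exponent = q + n(n-1)/2 = 5 + 21 = 26
I^2 = (-1)^26 = +1


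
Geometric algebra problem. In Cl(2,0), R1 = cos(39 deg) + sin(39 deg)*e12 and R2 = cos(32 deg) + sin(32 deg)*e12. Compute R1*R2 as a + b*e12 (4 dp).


Same-plane rotors commute and their half-angles add:
R1*R2 = cos(a1 + a2) + sin(a1 + a2)*e12.
a1 + a2 = 39 + 32 = 71 deg
cos(71 deg) = 0.3256
sin(71 deg) = 0.9455
R1*R2 = 0.3256 + 0.9455*e12


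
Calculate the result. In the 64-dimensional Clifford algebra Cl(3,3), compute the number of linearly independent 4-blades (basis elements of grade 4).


Number of grade-k basis blades in Cl(p,q) with n = p + q is C(n, k).
n = 3 + 3 = 6
C(6, 4) = 6! / (4! * 2!)
= 720 / (24 * 2)
= 15


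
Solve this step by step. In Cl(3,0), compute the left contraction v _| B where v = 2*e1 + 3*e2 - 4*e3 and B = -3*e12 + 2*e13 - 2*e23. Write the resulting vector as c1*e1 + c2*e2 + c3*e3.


Left contraction v _| B = <vB>_1 (grade-1 part of the geometric product vB).
Using e1_|e12 = e2, e2_|e12 = -e1, e1_|e13 = e3, e3_|e13 = -e1, e2_|e23 = e3, e3_|e23 = -e2:
e1 coeff: -v2*b12 - v3*b13 = -(3)*(-3) - (-4)*(2) = 17
e2 coeff: v1*b12 - v3*b23 = (2)*(-3) - (-4)*(-2) = -14
e3 coeff: v1*b13 + v2*b23 = (2)*(2) + (3)*(-2) = -2
v _| B = 17*e1 - 14*e2 - 2*e3


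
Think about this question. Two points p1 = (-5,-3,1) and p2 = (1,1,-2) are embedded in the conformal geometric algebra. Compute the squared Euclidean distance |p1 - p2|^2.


p1 - p2 = (-6, -4, 3)
|p1 - p2|^2 = (-6)^2 + (-4)^2 + 3^2
= 36 + 16 + 9
= 61


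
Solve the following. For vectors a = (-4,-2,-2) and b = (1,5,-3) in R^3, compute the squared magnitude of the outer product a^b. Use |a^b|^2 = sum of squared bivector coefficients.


a wedge b = (a1*b2 - a2*b1)*e12 + (a1*b3 - a3*b1)*e13 + (a2*b3 - a3*b2)*e23
e12 coeff: (-4)*5 - (-2)*1 = -20 - (-2) = -18
e13 coeff: (-4)*(-3) - (-2)*1 = 12 - (-2) = 14
e23 coeff: (-2)*(-3) - (-2)*5 = 6 - (-10) = 16
|a wedge b|^2 = (-18)^2 + 14^2 + 16^2
= 324 + 196 + 256
= 776


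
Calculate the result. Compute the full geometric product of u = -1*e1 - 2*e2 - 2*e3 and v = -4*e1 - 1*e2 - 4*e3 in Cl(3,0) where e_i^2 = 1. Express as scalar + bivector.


In Cl(3,0): e_i^2 = 1, e_ie_j = -e_je_i for i != j.
Scalar part = u . v = (-1)*(-4) + (-2)*(-1) + (-2)*(-4)
= 4 + 2 + 8 = 14
e12 coeff = (-1)*(-1) - (-2)*(-4) = 1 - 8 = -7
e13 coeff = (-1)*(-4) - (-2)*(-4) = 4 - 8 = -4
e23 coeff = (-2)*(-4) - (-2)*(-1) = 8 - 2 = 6
uv = 14 - 7*e12 - 4*e13 + 6*e23


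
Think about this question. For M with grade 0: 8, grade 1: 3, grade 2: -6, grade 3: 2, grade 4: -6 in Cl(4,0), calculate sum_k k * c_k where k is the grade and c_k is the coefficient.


Grade-weighted sum = sum of grade_k * coefficient_k
0*8 = 0
1*3 = 3
2*(-6) = -12
3*2 = 6
4*(-6) = -24
Total = 0 + 3 + (-12) + 6 + (-24) = -27


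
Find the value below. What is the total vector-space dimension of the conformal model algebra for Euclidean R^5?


The conformal model of R^5 uses Cl(6,1): the 5 Euclidean generators plus two extra orthogonal generators e+ (e+^2 = +1) and e- (e-^2 = -1), from which the null vectors e0, einf are built.
Number of generators m = 5 + 2 = 7.
dim Cl(p,q) = 2^m = 2^7 = 128


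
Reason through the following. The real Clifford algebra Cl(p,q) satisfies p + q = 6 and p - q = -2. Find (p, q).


We need p + q = 6 and p - q = -2.
Adding: 2p = 6 + (-2) = 4, so p = 2.
Then q = 6 - 2 = 4.
(p, q) = (2, 4)


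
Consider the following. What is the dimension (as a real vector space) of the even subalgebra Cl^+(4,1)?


Even subalgebra dimension = 2^(n-1)
n = 4 + 1 = 5
2^(5 - 1) = 2^4 = 16
Verification: sum of C(5,k) for even k = 1 + 10 + 5 = 16
Result = 16


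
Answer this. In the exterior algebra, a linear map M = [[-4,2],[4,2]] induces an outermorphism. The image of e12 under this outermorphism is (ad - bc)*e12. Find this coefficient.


The outermorphism of a linear map f sends e1^e2 to f(e1)^f(e2).
f(e1) = -4*e1 + 4*e2
f(e2) = 2*e1 + 2*e2
f(e1) ^ f(e2) = (-4*e1 + 4*e2) ^ (2*e1 + 2*e2)
= (-4)*2*e12 + 4*2*e21
= (-8 - 8)*e12
= -16*e12
Coefficient = -16


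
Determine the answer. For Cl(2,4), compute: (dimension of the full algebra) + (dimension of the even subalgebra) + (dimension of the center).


n = 2 + 4 = 6
Total dim = 2^6 = 64
Even subalgebra dim = 2^5 = 32
n is even, so center dim = 1
Sum = 64 + 32 + 1 = 97


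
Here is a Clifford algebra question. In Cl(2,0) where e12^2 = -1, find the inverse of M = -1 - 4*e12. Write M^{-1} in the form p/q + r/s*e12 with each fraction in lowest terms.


M = -1 - 4*e12, where e12^2 = -1.
Since M commutes with its reverse ~M = a - b*e12, M * ~M = a^2 - b^2*e12^2 = a^2 + b^2.
So M^{-1} = ~M / (a^2 + b^2) = (a - b*e12)/(a^2 + b^2).
a^2 + b^2 = 1 + 16 = 17
Scalar part = -1/17 = -1/17
Bivector coeff = 4/17 = 4/17
M^{-1} = -1/17 + 4/17*e12


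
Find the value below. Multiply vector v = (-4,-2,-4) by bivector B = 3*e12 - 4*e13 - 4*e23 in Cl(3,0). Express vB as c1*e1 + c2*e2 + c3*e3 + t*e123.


vB has grade-1 (vector) and grade-3 (trivector) parts: vB = (v _| B) + (v ^ B).
Vector part <vB>_1:
  e1: -v2*b12 - v3*b13 = -(-2)*(3) - (-4)*(-4) = -10
  e2: v1*b12 - v3*b23 = (-4)*(3) - (-4)*(-4) = -28
  e3: v1*b13 + v2*b23 = (-4)*(-4) + (-2)*(-4) = 24
Trivector part <vB>_3:
  e123: v1*b23 - v2*b13 + v3*b12 = (-4)*(-4) - (-2)*(-4) + (-4)*(3) = -4
vB = -10*e1 - 28*e2 + 24*e3 - 4*e123


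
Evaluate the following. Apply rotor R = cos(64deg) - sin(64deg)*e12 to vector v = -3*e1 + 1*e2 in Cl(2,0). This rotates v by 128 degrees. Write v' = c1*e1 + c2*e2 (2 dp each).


Rotor R = cos(64deg) - sin(64deg)*e12
Rotation angle theta = 2 * 64 = 128 degrees
v' = R*v*~R rotates v by theta.
cos(128deg) = -0.6157, sin(128deg) = 0.7880
v'_1 = -3*cos(128deg) - 1*sin(128deg)
= -3*(-0.6157) - 1*0.7880
= 1.06
v'_2 = -3*sin(128deg) + 1*cos(128deg)
= -3*0.7880 + 1*(-0.6157)
= -2.98
v' = 1.06*e1 - 2.98*e2


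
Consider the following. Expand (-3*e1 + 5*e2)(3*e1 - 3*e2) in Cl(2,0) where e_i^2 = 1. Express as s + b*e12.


Expand: (-3*e1 + 5*e2)(3*e1 - 3*e2)
= (-3)*3*e1e1 + (-3)*(-3)*e1e2 + 5*3*e2e1 + 5*(-3)*e2e2
Using e1^2 = e2^2 = 1, e2e1 = -e1e2:
Scalar part s = (-3)*3 + 5*(-3) = -9 + (-15) = -24
Bivector part b = (-3)*(-3) - 5*3 = 9 - 15 = -6
uv = -24 - 6*e12


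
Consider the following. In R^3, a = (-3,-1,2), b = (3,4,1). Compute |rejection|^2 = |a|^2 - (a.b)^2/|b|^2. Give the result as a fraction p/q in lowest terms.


|a|^2 = (-3)^2 + (-1)^2 + 2^2 = 14
|b|^2 = 3^2 + 4^2 + 1^2 = 26
a . b = (-3)*3 + (-1)*4 + 2*1 = -11
(a.b)^2 = (-11)^2 = 121
|rej|^2 = 14 - 121/26
= (364 - 121)/26
= 243/26
In lowest terms: 243/26


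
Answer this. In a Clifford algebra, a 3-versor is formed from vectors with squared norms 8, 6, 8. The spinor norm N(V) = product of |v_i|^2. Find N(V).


Spinor norm N(V) = |v1|^2 * |v2|^2 * ... * |v3|^2
= 8 * 6 * 8
Running product: 8, 48, 384
N(V) = 384


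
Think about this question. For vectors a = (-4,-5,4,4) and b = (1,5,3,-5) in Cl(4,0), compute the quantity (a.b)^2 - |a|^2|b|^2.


a . b = (-4)*1 + (-5)*5 + 4*3 + 4*(-5)
= -4 + (-25) + 12 + (-20) = -37
|a|^2 = (-4)^2 + (-5)^2 + 4^2 + 4^2 = 73
|b|^2 = 1^2 + 5^2 + 3^2 + (-5)^2 = 60
(a.b)^2 = (-37)^2 = 1369
|a|^2 * |b|^2 = 73 * 60 = 4380
Result = 1369 - 4380 = -3011


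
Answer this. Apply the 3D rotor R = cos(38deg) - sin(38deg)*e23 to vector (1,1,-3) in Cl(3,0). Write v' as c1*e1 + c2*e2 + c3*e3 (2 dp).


Rotor R = cos(38deg) - sin(38deg)*e23
Rotation angle theta = 2 * 38 = 76 degrees in the e23 plane (e2 -> e3).
The component perpendicular to the plane (e1) is invariant: v'_1 = v1 = 1.00
cos(76deg) = 0.2419, sin(76deg) = 0.9703
v'_2 = v2*cos(theta) - v3*sin(theta) = 1*0.2419 - (-3)*0.9703 = 3.15
v'_3 = v2*sin(theta) + v3*cos(theta) = 1*0.9703 + (-3)*0.2419 = 0.24
v' = 1.00*e1 + 3.15*e2 + 0.24*e3


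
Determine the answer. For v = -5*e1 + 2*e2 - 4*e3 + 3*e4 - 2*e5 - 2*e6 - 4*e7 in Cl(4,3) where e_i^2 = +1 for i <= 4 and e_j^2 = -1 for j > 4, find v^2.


v^2 = sum of c_i^2 * e_i^2
Positive signature terms (e_i^2 = +1): (-5)^2 + 2^2 + (-4)^2 + 3^2 = 54
Negative signature terms (e_j^2 = -1): (-2)^2 + (-2)^2 + (-4)^2 = 24
v^2 = 54 - 24 = 30


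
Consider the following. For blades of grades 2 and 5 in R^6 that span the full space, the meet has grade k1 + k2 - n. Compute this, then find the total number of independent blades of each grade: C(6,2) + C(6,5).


Meet grade = grade(A) + grade(B) - n
= 2 + 5 - 6 = 1
C(6,2) = 15
C(6,5) = 6
dim_A + dim_B = 15 + 6 = 21


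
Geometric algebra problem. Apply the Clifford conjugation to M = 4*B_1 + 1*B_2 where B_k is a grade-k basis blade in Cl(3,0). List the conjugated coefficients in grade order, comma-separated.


Clifford conjugate sign for grade k: (-1)^(k(k+1)/2)
Grade 1: (-1)^(1*2/2) = (-1)^1 = -1, coeff 4 -> -4
Grade 2: (-1)^(2*3/2) = (-1)^3 = -1, coeff 1 -> -1
Conjugated coefficients: -4, -1


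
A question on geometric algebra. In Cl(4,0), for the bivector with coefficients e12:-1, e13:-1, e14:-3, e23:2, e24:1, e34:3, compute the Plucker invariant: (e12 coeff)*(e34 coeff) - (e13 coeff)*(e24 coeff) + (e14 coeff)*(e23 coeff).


Plucker relation: af - be + cd
a*f = (-1)*3 = -3
b*e = (-1)*1 = -1
c*d = (-3)*2 = -6
af - be + cd = -3 - (-1) + (-6)
= -8


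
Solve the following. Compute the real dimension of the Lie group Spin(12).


Spin(n) double-covers SO(n); both have Lie algebra so(n) of dimension n(n-1)/2.
n = 12
n(n-1) = 12 * 11 = 132
dim Spin(12) = 132/2 = 66


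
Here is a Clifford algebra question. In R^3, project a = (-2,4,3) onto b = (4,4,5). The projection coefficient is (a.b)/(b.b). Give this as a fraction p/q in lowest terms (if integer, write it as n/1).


Projection coefficient = (a . b) / (b . b)
a . b = (-2)*4 + 4*4 + 3*5
= -8 + 16 + 15 = 23
b . b = 4^2 + 4^2 + 5^2
= 16 + 16 + 25 = 57
Coefficient = 23/57
In lowest terms: 23/57


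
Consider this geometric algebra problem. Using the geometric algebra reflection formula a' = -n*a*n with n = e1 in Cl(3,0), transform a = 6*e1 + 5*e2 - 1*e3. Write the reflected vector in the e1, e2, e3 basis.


Reflection formula: a' = -n*a*n, with n = e1 (unit vector, n^2 = 1).
For reflection through hyperplane perp to e1:
The component along e1 flips sign, others stay.
a = (6, 5, -1)
a' = (-6, 5, -1)
a' = -6*e1 + 5*e2 - 1*e3


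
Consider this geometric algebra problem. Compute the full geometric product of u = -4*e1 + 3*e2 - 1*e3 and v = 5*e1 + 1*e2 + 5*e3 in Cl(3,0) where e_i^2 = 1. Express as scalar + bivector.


In Cl(3,0): e_i^2 = 1, e_ie_j = -e_je_i for i != j.
Scalar part = u . v = (-4)*5 + 3*1 + (-1)*5
= -20 + 3 + (-5) = -22
e12 coeff = (-4)*1 - 3*5 = -4 - 15 = -19
e13 coeff = (-4)*5 - (-1)*5 = -20 - (-5) = -15
e23 coeff = 3*5 - (-1)*1 = 15 - (-1) = 16
uv = -22 - 19*e12 - 15*e13 + 16*e23


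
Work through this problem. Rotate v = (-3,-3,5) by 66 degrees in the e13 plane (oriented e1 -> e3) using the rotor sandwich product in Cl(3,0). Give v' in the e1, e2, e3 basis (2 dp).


Rotor R = cos(33deg) - sin(33deg)*e13
Rotation angle theta = 2 * 33 = 66 degrees in the e13 plane (e1 -> e3).
The component perpendicular to the plane (e2) is invariant: v'_2 = v2 = -3.00
cos(66deg) = 0.4067, sin(66deg) = 0.9135
v'_1 = v1*cos(theta) - v3*sin(theta) = -3*0.4067 - 5*0.9135 = -5.79
v'_3 = v1*sin(theta) + v3*cos(theta) = -3*0.9135 + 5*0.4067 = -0.71
v' = -5.79*e1 - 3.00*e2 - 0.71*e3


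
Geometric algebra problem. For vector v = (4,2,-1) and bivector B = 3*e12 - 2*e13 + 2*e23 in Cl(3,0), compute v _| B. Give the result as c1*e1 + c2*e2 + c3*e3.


Left contraction v _| B = <vB>_1 (grade-1 part of the geometric product vB).
Using e1_|e12 = e2, e2_|e12 = -e1, e1_|e13 = e3, e3_|e13 = -e1, e2_|e23 = e3, e3_|e23 = -e2:
e1 coeff: -v2*b12 - v3*b13 = -(2)*(3) - (-1)*(-2) = -8
e2 coeff: v1*b12 - v3*b23 = (4)*(3) - (-1)*(2) = 14
e3 coeff: v1*b13 + v2*b23 = (4)*(-2) + (2)*(2) = -4
v _| B = -8*e1 + 14*e2 - 4*e3


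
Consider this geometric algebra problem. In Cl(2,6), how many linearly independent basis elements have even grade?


Even subalgebra dimension = 2^(n-1)
n = 2 + 6 = 8
2^(8 - 1) = 2^7 = 128
Verification: sum of C(8,k) for even k = 1 + 28 + 70 + 28 + 1 = 128
Result = 128


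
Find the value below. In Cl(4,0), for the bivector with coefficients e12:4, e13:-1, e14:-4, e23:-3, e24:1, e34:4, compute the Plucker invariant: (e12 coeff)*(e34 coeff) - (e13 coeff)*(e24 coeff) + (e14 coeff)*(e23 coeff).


Plucker relation: af - be + cd
a*f = 4*4 = 16
b*e = (-1)*1 = -1
c*d = (-4)*(-3) = 12
af - be + cd = 16 - (-1) + 12
= 29


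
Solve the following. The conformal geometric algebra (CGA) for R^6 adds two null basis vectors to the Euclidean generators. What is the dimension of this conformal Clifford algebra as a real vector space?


The conformal model of R^6 uses Cl(7,1): the 6 Euclidean generators plus two extra orthogonal generators e+ (e+^2 = +1) and e- (e-^2 = -1), from which the null vectors e0, einf are built.
Number of generators m = 6 + 2 = 8.
dim Cl(p,q) = 2^m = 2^8 = 256


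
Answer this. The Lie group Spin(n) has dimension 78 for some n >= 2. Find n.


dim Spin(n) = dim so(n) = n(n-1)/2.
Solve n(n-1)/2 = 78, i.e. n^2 - n - 156 = 0.
Discriminant = 1 + 8*78 = 625
n = (1 + sqrt(625))/2 = (1 + 25)/2 = 13


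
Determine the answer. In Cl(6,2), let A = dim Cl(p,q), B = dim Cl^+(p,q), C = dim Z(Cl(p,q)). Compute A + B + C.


n = 6 + 2 = 8
Total dim = 2^8 = 256
Even subalgebra dim = 2^7 = 128
n is even, so center dim = 1
Sum = 256 + 128 + 1 = 385


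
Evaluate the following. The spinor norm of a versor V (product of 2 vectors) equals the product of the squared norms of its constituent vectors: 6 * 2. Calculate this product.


Spinor norm N(V) = |v1|^2 * |v2|^2 * ... * |v2|^2
= 6 * 2
Running product: 6, 12
N(V) = 12


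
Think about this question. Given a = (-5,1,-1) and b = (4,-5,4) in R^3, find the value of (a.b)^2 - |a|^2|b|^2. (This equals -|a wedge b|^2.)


a . b = (-5)*4 + 1*(-5) + (-1)*4
= -20 + (-5) + (-4) = -29
|a|^2 = (-5)^2 + 1^2 + (-1)^2 = 27
|b|^2 = 4^2 + (-5)^2 + 4^2 = 57
(a.b)^2 = (-29)^2 = 841
|a|^2 * |b|^2 = 27 * 57 = 1539
Result = 841 - 1539 = -698


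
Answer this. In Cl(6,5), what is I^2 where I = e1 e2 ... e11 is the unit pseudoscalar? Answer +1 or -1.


The pseudoscalar I = e1...e_n (product of all n generators) of Cl(p,q) satisfies I^2 = (-1)^(q + n(n-1)/2).
p = 6, q = 5, n = p + q = 11
n(n-1)/2 = 11 * 10 / 2 = 55
Exponent = q + n(n-1)/2 = 5 + 55 = 60
I^2 = (-1)^60 = +1


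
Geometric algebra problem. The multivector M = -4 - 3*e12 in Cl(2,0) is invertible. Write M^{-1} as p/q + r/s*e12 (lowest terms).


M = -4 - 3*e12, where e12^2 = -1.
Since M commutes with its reverse ~M = a - b*e12, M * ~M = a^2 - b^2*e12^2 = a^2 + b^2.
So M^{-1} = ~M / (a^2 + b^2) = (a - b*e12)/(a^2 + b^2).
a^2 + b^2 = 16 + 9 = 25
Scalar part = -4/25 = -4/25
Bivector coeff = 3/25 = 3/25
M^{-1} = -4/25 + 3/25*e12


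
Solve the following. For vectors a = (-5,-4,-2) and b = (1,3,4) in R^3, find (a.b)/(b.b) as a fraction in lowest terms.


Projection coefficient = (a . b) / (b . b)
a . b = (-5)*1 + (-4)*3 + (-2)*4
= -5 + (-12) + (-8) = -25
b . b = 1^2 + 3^2 + 4^2
= 1 + 9 + 16 = 26
Coefficient = -25/26
In lowest terms: -25/26


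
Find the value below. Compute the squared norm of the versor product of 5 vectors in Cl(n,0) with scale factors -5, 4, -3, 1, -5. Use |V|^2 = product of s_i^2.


Each vector v_i has |v_i|^2 = s_i^2
Squared scales: (-5)^2 = 25, 4^2 = 16, (-3)^2 = 9, 1^2 = 1, (-5)^2 = 25
|V|^2 = 25 * 16 * 9 * 1 * 25
= 90000


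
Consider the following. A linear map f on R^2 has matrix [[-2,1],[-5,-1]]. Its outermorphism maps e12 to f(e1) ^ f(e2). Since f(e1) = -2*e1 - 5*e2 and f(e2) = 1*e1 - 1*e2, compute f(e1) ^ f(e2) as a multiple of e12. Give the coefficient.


The outermorphism of a linear map f sends e1^e2 to f(e1)^f(e2).
f(e1) = -2*e1 - 5*e2
f(e2) = 1*e1 - 1*e2
f(e1) ^ f(e2) = (-2*e1 - 5*e2) ^ (1*e1 - 1*e2)
= (-2)*(-1)*e12 + (-5)*1*e21
= (2 - (-5))*e12
= 7*e12
Coefficient = 7


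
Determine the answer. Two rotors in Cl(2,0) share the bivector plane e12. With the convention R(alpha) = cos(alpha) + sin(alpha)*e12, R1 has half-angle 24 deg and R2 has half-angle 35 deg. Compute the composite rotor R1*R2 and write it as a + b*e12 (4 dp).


Same-plane rotors commute and their half-angles add:
R1*R2 = cos(a1 + a2) + sin(a1 + a2)*e12.
a1 + a2 = 24 + 35 = 59 deg
cos(59 deg) = 0.5150
sin(59 deg) = 0.8572
R1*R2 = 0.5150 + 0.8572*e12


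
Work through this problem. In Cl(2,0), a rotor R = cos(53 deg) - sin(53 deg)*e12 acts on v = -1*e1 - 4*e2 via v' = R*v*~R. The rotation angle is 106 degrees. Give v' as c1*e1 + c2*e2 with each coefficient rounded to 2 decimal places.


Rotor R = cos(53deg) - sin(53deg)*e12
Rotation angle theta = 2 * 53 = 106 degrees
v' = R*v*~R rotates v by theta.
cos(106deg) = -0.2756, sin(106deg) = 0.9613
v'_1 = -1*cos(106deg) - (-4)*sin(106deg)
= -1*(-0.2756) - (-4)*0.9613
= 4.12
v'_2 = -1*sin(106deg) + (-4)*cos(106deg)
= -1*0.9613 + (-4)*(-0.2756)
= 0.14
v' = 4.12*e1 + 0.14*e2


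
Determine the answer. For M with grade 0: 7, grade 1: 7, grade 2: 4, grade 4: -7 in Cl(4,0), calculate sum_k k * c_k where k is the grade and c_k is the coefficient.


Grade-weighted sum = sum of grade_k * coefficient_k
0*7 = 0
1*7 = 7
2*4 = 8
4*(-7) = -28
Total = 0 + 7 + 8 + (-28) = -13


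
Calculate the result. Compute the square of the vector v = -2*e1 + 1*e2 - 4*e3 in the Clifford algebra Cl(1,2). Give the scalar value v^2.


v^2 = sum of c_i^2 * e_i^2
Positive signature terms (e_i^2 = +1): (-2)^2 = 4
Negative signature terms (e_j^2 = -1): 1^2 + (-4)^2 = 17
v^2 = 4 - 17 = -13


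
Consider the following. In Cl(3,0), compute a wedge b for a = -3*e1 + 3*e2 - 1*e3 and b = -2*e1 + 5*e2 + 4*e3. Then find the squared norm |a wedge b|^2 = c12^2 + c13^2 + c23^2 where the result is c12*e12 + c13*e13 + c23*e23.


a wedge b = (a1*b2 - a2*b1)*e12 + (a1*b3 - a3*b1)*e13 + (a2*b3 - a3*b2)*e23
e12 coeff: (-3)*5 - 3*(-2) = -15 - (-6) = -9
e13 coeff: (-3)*4 - (-1)*(-2) = -12 - 2 = -14
e23 coeff: 3*4 - (-1)*5 = 12 - (-5) = 17
|a wedge b|^2 = (-9)^2 + (-14)^2 + 17^2
= 81 + 196 + 289
= 566


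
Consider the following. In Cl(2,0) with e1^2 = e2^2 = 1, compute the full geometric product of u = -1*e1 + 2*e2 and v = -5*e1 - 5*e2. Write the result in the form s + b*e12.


Expand: (-1*e1 + 2*e2)(-5*e1 - 5*e2)
= (-1)*(-5)*e1e1 + (-1)*(-5)*e1e2 + 2*(-5)*e2e1 + 2*(-5)*e2e2
Using e1^2 = e2^2 = 1, e2e1 = -e1e2:
Scalar part s = (-1)*(-5) + 2*(-5) = 5 + (-10) = -5
Bivector part b = (-1)*(-5) - 2*(-5) = 5 - (-10) = 15
uv = -5 + 15*e12


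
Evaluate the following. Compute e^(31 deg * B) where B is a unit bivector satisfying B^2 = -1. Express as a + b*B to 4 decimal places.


For a unit bivector B with B^2 = -1, the exponential series gives
e^(theta*B) = cos(theta) + sin(theta)*B (the GA analogue of Euler's formula).
theta = 31 degrees = 0.541052 rad
cos(31 deg) = 0.8572
sin(31 deg) = 0.5150
exp(theta*B) = 0.8572 + 0.5150*B


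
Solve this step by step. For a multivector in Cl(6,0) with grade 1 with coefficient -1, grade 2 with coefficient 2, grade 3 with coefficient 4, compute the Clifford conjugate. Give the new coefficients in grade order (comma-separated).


Clifford conjugate sign for grade k: (-1)^(k(k+1)/2)
Grade 1: (-1)^(1*2/2) = (-1)^1 = -1, coeff -1 -> 1
Grade 2: (-1)^(2*3/2) = (-1)^3 = -1, coeff 2 -> -2
Grade 3: (-1)^(3*4/2) = (-1)^6 = 1, coeff 4 -> 4
Conjugated coefficients: 1, -2, 4


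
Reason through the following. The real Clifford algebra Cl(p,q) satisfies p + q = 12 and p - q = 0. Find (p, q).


We need p + q = 12 and p - q = 0.
Adding: 2p = 12 + 0 = 12, so p = 6.
Then q = 12 - 6 = 6.
(p, q) = (6, 6)


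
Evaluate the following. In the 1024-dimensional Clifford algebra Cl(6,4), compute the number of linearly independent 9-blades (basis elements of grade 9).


Number of grade-k basis blades in Cl(p,q) with n = p + q is C(n, k).
n = 6 + 4 = 10
C(10, 9) = 10! / (9! * 1!)
= 3628800 / (362880 * 1)
= 10


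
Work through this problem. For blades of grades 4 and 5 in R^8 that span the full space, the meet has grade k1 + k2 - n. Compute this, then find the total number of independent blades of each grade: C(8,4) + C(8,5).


Meet grade = grade(A) + grade(B) - n
= 4 + 5 - 8 = 1
C(8,4) = 70
C(8,5) = 56
dim_A + dim_B = 70 + 56 = 126


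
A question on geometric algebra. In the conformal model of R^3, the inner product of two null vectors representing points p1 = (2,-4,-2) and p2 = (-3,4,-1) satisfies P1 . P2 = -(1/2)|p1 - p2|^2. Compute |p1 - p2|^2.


p1 - p2 = (5, -8, -1)
|p1 - p2|^2 = 5^2 + (-8)^2 + (-1)^2
= 25 + 64 + 1
= 90


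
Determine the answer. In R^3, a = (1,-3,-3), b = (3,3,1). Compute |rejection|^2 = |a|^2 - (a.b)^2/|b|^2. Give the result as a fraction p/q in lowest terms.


|a|^2 = 1^2 + (-3)^2 + (-3)^2 = 19
|b|^2 = 3^2 + 3^2 + 1^2 = 19
a . b = 1*3 + (-3)*3 + (-3)*1 = -9
(a.b)^2 = (-9)^2 = 81
|rej|^2 = 19 - 81/19
= (361 - 81)/19
= 280/19
In lowest terms: 280/19


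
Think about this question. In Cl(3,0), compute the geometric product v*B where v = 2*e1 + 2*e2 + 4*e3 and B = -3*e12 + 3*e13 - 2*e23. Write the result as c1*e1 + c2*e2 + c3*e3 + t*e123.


vB has grade-1 (vector) and grade-3 (trivector) parts: vB = (v _| B) + (v ^ B).
Vector part <vB>_1:
  e1: -v2*b12 - v3*b13 = -(2)*(-3) - (4)*(3) = -6
  e2: v1*b12 - v3*b23 = (2)*(-3) - (4)*(-2) = 2
  e3: v1*b13 + v2*b23 = (2)*(3) + (2)*(-2) = 2
Trivector part <vB>_3:
  e123: v1*b23 - v2*b13 + v3*b12 = (2)*(-2) - (2)*(3) + (4)*(-3) = -22
vB = -6*e1 + 2*e2 + 2*e3 - 22*e123


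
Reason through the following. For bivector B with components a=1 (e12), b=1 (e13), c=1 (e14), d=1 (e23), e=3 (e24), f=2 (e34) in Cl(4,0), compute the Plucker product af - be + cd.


Plucker relation: af - be + cd
a*f = 1*2 = 2
b*e = 1*3 = 3
c*d = 1*1 = 1
af - be + cd = 2 - 3 + 1
= 0


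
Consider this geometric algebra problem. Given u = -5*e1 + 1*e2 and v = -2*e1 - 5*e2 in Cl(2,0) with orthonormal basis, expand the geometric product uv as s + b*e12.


Expand: (-5*e1 + 1*e2)(-2*e1 - 5*e2)
= (-5)*(-2)*e1e1 + (-5)*(-5)*e1e2 + 1*(-2)*e2e1 + 1*(-5)*e2e2
Using e1^2 = e2^2 = 1, e2e1 = -e1e2:
Scalar part s = (-5)*(-2) + 1*(-5) = 10 + (-5) = 5
Bivector part b = (-5)*(-5) - 1*(-2) = 25 - (-2) = 27
uv = 5 + 27*e12


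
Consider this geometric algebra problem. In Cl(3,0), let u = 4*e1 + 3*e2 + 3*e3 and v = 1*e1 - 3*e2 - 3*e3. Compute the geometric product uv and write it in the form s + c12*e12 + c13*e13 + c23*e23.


In Cl(3,0): e_i^2 = 1, e_ie_j = -e_je_i for i != j.
Scalar part = u . v = 4*1 + 3*(-3) + 3*(-3)
= 4 + (-9) + (-9) = -14
e12 coeff = 4*(-3) - 3*1 = -12 - 3 = -15
e13 coeff = 4*(-3) - 3*1 = -12 - 3 = -15
e23 coeff = 3*(-3) - 3*(-3) = -9 - (-9) = 0
uv = -14 - 15*e12 - 15*e13 + 0*e23


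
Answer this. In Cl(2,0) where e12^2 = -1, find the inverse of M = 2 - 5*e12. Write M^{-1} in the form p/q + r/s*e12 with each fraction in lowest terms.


M = 2 - 5*e12, where e12^2 = -1.
Since M commutes with its reverse ~M = a - b*e12, M * ~M = a^2 - b^2*e12^2 = a^2 + b^2.
So M^{-1} = ~M / (a^2 + b^2) = (a - b*e12)/(a^2 + b^2).
a^2 + b^2 = 4 + 25 = 29
Scalar part = 2/29 = 2/29
Bivector coeff = 5/29 = 5/29
M^{-1} = 2/29 + 5/29*e12


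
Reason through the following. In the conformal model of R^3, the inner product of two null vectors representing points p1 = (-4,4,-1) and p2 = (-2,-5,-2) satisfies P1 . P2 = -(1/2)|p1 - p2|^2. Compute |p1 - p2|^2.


p1 - p2 = (-2, 9, 1)
|p1 - p2|^2 = (-2)^2 + 9^2 + 1^2
= 4 + 81 + 1
= 86


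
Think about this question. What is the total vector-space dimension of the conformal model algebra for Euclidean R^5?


The conformal model of R^5 uses Cl(6,1): the 5 Euclidean generators plus two extra orthogonal generators e+ (e+^2 = +1) and e- (e-^2 = -1), from which the null vectors e0, einf are built.
Number of generators m = 5 + 2 = 7.
dim Cl(p,q) = 2^m = 2^7 = 128


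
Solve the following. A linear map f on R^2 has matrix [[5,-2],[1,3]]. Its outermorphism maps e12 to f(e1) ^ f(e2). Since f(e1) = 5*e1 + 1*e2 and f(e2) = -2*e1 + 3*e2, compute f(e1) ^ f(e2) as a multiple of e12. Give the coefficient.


The outermorphism of a linear map f sends e1^e2 to f(e1)^f(e2).
f(e1) = 5*e1 + 1*e2
f(e2) = -2*e1 + 3*e2
f(e1) ^ f(e2) = (5*e1 + 1*e2) ^ (-2*e1 + 3*e2)
= 5*3*e12 + 1*(-2)*e21
= (15 - (-2))*e12
= 17*e12
Coefficient = 17


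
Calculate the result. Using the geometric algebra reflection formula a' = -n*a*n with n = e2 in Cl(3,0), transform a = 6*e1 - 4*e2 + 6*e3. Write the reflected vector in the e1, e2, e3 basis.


Reflection formula: a' = -n*a*n, with n = e2 (unit vector, n^2 = 1).
For reflection through hyperplane perp to e2:
The component along e2 flips sign, others stay.
a = (6, -4, 6)
a' = (6, 4, 6)
a' = 6*e1 + 4*e2 + 6*e3


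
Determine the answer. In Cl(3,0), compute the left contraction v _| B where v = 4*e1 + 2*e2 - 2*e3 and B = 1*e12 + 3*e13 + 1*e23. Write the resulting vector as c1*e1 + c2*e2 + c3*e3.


Left contraction v _| B = <vB>_1 (grade-1 part of the geometric product vB).
Using e1_|e12 = e2, e2_|e12 = -e1, e1_|e13 = e3, e3_|e13 = -e1, e2_|e23 = e3, e3_|e23 = -e2:
e1 coeff: -v2*b12 - v3*b13 = -(2)*(1) - (-2)*(3) = 4
e2 coeff: v1*b12 - v3*b23 = (4)*(1) - (-2)*(1) = 6
e3 coeff: v1*b13 + v2*b23 = (4)*(3) + (2)*(1) = 14
v _| B = 4*e1 + 6*e2 + 14*e3


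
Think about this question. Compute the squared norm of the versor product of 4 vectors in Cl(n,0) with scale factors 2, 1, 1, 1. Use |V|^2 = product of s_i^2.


Each vector v_i has |v_i|^2 = s_i^2
Squared scales: 2^2 = 4, 1^2 = 1, 1^2 = 1, 1^2 = 1
|V|^2 = 4 * 1 * 1 * 1
= 4


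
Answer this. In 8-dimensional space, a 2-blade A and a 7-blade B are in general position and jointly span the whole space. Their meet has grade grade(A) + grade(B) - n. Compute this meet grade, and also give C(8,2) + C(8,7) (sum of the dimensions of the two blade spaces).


Meet grade = grade(A) + grade(B) - n
= 2 + 7 - 8 = 1
C(8,2) = 28
C(8,7) = 8
dim_A + dim_B = 28 + 8 = 36


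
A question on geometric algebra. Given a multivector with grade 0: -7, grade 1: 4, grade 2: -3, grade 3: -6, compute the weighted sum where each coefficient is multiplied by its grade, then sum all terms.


Grade-weighted sum = sum of grade_k * coefficient_k
0*(-7) = 0
1*4 = 4
2*(-3) = -6
3*(-6) = -18
Total = 0 + 4 + (-6) + (-18) = -20


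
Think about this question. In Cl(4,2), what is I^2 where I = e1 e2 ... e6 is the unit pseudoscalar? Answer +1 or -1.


The pseudoscalar I = e1...e_n (product of all n generators) of Cl(p,q) satisfies I^2 = (-1)^(q + n(n-1)/2).
p = 4, q = 2, n = p + q = 6
n(n-1)/2 = 6 * 5 / 2 = 15
Exponent = q + n(n-1)/2 = 2 + 15 = 17
I^2 = (-1)^17 = -1


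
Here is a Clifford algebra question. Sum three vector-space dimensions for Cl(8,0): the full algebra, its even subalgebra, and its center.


n = 8 + 0 = 8
Total dim = 2^8 = 256
Even subalgebra dim = 2^7 = 128
n is even, so center dim = 1
Sum = 256 + 128 + 1 = 385


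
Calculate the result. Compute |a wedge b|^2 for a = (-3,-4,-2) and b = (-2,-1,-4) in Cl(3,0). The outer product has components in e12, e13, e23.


a wedge b = (a1*b2 - a2*b1)*e12 + (a1*b3 - a3*b1)*e13 + (a2*b3 - a3*b2)*e23
e12 coeff: (-3)*(-1) - (-4)*(-2) = 3 - 8 = -5
e13 coeff: (-3)*(-4) - (-2)*(-2) = 12 - 4 = 8
e23 coeff: (-4)*(-4) - (-2)*(-1) = 16 - 2 = 14
|a wedge b|^2 = (-5)^2 + 8^2 + 14^2
= 25 + 64 + 196
= 285


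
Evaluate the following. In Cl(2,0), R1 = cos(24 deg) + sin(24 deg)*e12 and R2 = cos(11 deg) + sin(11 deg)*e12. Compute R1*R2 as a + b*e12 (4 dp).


Same-plane rotors commute and their half-angles add:
R1*R2 = cos(a1 + a2) + sin(a1 + a2)*e12.
a1 + a2 = 24 + 11 = 35 deg
cos(35 deg) = 0.8192
sin(35 deg) = 0.5736
R1*R2 = 0.8192 + 0.5736*e12


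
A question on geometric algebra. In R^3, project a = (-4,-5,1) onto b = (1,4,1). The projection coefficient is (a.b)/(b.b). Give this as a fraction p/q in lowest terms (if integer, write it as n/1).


Projection coefficient = (a . b) / (b . b)
a . b = (-4)*1 + (-5)*4 + 1*1
= -4 + (-20) + 1 = -23
b . b = 1^2 + 4^2 + 1^2
= 1 + 16 + 1 = 18
Coefficient = -23/18
In lowest terms: -23/18


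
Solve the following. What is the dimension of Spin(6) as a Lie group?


Spin(n) double-covers SO(n); both have Lie algebra so(n) of dimension n(n-1)/2.
n = 6
n(n-1) = 6 * 5 = 30
dim Spin(6) = 30/2 = 15


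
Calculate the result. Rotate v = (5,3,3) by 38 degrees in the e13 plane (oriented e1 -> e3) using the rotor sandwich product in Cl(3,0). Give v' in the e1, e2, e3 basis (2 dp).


Rotor R = cos(19deg) - sin(19deg)*e13
Rotation angle theta = 2 * 19 = 38 degrees in the e13 plane (e1 -> e3).
The component perpendicular to the plane (e2) is invariant: v'_2 = v2 = 3.00
cos(38deg) = 0.7880, sin(38deg) = 0.6157
v'_1 = v1*cos(theta) - v3*sin(theta) = 5*0.7880 - 3*0.6157 = 2.09
v'_3 = v1*sin(theta) + v3*cos(theta) = 5*0.6157 + 3*0.7880 = 5.44
v' = 2.09*e1 + 3.00*e2 + 5.44*e3


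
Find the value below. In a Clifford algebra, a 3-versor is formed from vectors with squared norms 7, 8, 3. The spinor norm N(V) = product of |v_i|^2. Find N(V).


Spinor norm N(V) = |v1|^2 * |v2|^2 * ... * |v3|^2
= 7 * 8 * 3
Running product: 7, 56, 168
N(V) = 168


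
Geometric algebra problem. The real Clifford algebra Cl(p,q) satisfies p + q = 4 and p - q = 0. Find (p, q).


We need p + q = 4 and p - q = 0.
Adding: 2p = 4 + 0 = 4, so p = 2.
Then q = 4 - 2 = 2.
(p, q) = (2, 2)


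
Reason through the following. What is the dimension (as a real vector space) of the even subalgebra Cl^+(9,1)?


Even subalgebra dimension = 2^(n-1)
n = 9 + 1 = 10
2^(10 - 1) = 2^9 = 512
Verification: sum of C(10,k) for even k = 1 + 45 + 210 + 210 + 45 + 1 = 512
Result = 512


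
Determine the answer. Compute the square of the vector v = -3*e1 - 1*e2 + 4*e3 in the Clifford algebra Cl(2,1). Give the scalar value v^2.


v^2 = sum of c_i^2 * e_i^2
Positive signature terms (e_i^2 = +1): (-3)^2 + (-1)^2 = 10
Negative signature terms (e_j^2 = -1): 4^2 = 16
v^2 = 10 - 16 = -6


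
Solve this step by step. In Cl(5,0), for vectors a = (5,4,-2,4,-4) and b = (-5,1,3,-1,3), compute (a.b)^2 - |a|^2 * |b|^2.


a . b = 5*(-5) + 4*1 + (-2)*3 + 4*(-1) + (-4)*3
= -25 + 4 + (-6) + (-4) + (-12) = -43
|a|^2 = 5^2 + 4^2 + (-2)^2 + 4^2 + (-4)^2 = 77
|b|^2 = (-5)^2 + 1^2 + 3^2 + (-1)^2 + 3^2 = 45
(a.b)^2 = (-43)^2 = 1849
|a|^2 * |b|^2 = 77 * 45 = 3465
Result = 1849 - 3465 = -1616


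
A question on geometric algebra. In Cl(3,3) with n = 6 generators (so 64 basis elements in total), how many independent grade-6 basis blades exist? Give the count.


Number of grade-k basis blades in Cl(p,q) with n = p + q is C(n, k).
n = 3 + 3 = 6
C(6, 6) = 6! / (6! * 0!)
= 720 / (720 * 1)
= 1


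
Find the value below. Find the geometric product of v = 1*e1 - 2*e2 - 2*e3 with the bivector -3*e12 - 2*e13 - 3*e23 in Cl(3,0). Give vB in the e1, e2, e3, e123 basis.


vB has grade-1 (vector) and grade-3 (trivector) parts: vB = (v _| B) + (v ^ B).
Vector part <vB>_1:
  e1: -v2*b12 - v3*b13 = -(-2)*(-3) - (-2)*(-2) = -10
  e2: v1*b12 - v3*b23 = (1)*(-3) - (-2)*(-3) = -9
  e3: v1*b13 + v2*b23 = (1)*(-2) + (-2)*(-3) = 4
Trivector part <vB>_3:
  e123: v1*b23 - v2*b13 + v3*b12 = (1)*(-3) - (-2)*(-2) + (-2)*(-3) = -1
vB = -10*e1 - 9*e2 + 4*e3 - 1*e123


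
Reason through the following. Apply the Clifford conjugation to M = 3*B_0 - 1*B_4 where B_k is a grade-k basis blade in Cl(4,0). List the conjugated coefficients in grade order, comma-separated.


Clifford conjugate sign for grade k: (-1)^(k(k+1)/2)
Grade 0: (-1)^(0*1/2) = (-1)^0 = 1, coeff 3 -> 3
Grade 4: (-1)^(4*5/2) = (-1)^10 = 1, coeff -1 -> -1
Conjugated coefficients: 3, -1


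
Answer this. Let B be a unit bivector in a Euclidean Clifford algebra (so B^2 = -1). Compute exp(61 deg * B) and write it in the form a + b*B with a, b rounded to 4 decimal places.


For a unit bivector B with B^2 = -1, the exponential series gives
e^(theta*B) = cos(theta) + sin(theta)*B (the GA analogue of Euler's formula).
theta = 61 degrees = 1.064651 rad
cos(61 deg) = 0.4848
sin(61 deg) = 0.8746
exp(theta*B) = 0.4848 + 0.8746*B


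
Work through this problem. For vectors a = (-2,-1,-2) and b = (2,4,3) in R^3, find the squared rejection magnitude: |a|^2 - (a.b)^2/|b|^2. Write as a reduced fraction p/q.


|a|^2 = (-2)^2 + (-1)^2 + (-2)^2 = 9
|b|^2 = 2^2 + 4^2 + 3^2 = 29
a . b = (-2)*2 + (-1)*4 + (-2)*3 = -14
(a.b)^2 = (-14)^2 = 196
|rej|^2 = 9 - 196/29
= (261 - 196)/29
= 65/29
In lowest terms: 65/29


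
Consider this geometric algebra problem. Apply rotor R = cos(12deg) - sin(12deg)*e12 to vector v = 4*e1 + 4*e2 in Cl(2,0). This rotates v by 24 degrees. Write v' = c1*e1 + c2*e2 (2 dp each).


Rotor R = cos(12deg) - sin(12deg)*e12
Rotation angle theta = 2 * 12 = 24 degrees
v' = R*v*~R rotates v by theta.
cos(24deg) = 0.9135, sin(24deg) = 0.4067
v'_1 = 4*cos(24deg) - 4*sin(24deg)
= 4*0.9135 - 4*0.4067
= 2.03
v'_2 = 4*sin(24deg) + 4*cos(24deg)
= 4*0.4067 + 4*0.9135
= 5.28
v' = 2.03*e1 + 5.28*e2


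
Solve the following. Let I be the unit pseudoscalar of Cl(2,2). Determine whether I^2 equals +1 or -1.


The pseudoscalar I = e1...e_n (product of all n generators) of Cl(p,q) satisfies I^2 = (-1)^(q + n(n-1)/2).
p = 2, q = 2, n = p + q = 4
n(n-1)/2 = 4 * 3 / 2 = 6
Exponent = q + n(n-1)/2 = 2 + 6 = 8
I^2 = (-1)^8 = +1


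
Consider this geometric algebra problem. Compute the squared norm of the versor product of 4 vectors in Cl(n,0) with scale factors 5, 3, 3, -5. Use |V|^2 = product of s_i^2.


Each vector v_i has |v_i|^2 = s_i^2
Squared scales: 5^2 = 25, 3^2 = 9, 3^2 = 9, (-5)^2 = 25
|V|^2 = 25 * 9 * 9 * 25
= 50625


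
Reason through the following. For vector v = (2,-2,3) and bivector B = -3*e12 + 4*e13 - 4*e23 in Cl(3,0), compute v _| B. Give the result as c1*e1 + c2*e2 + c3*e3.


Left contraction v _| B = <vB>_1 (grade-1 part of the geometric product vB).
Using e1_|e12 = e2, e2_|e12 = -e1, e1_|e13 = e3, e3_|e13 = -e1, e2_|e23 = e3, e3_|e23 = -e2:
e1 coeff: -v2*b12 - v3*b13 = -(-2)*(-3) - (3)*(4) = -18
e2 coeff: v1*b12 - v3*b23 = (2)*(-3) - (3)*(-4) = 6
e3 coeff: v1*b13 + v2*b23 = (2)*(4) + (-2)*(-4) = 16
v _| B = -18*e1 + 6*e2 + 16*e3


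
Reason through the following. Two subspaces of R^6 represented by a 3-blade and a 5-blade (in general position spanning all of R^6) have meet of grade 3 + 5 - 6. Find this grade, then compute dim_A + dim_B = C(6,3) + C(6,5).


Meet grade = grade(A) + grade(B) - n
= 3 + 5 - 6 = 2
C(6,3) = 20
C(6,5) = 6
dim_A + dim_B = 20 + 6 = 26


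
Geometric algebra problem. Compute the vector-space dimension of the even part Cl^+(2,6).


Even subalgebra dimension = 2^(n-1)
n = 2 + 6 = 8
2^(8 - 1) = 2^7 = 128
Verification: sum of C(8,k) for even k = 1 + 28 + 70 + 28 + 1 = 128
Result = 128


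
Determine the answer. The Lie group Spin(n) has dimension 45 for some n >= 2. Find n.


dim Spin(n) = dim so(n) = n(n-1)/2.
Solve n(n-1)/2 = 45, i.e. n^2 - n - 90 = 0.
Discriminant = 1 + 8*45 = 361
n = (1 + sqrt(361))/2 = (1 + 19)/2 = 10


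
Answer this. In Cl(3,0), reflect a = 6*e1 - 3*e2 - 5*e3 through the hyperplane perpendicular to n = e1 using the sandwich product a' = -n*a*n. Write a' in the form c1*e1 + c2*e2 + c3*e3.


Reflection formula: a' = -n*a*n, with n = e1 (unit vector, n^2 = 1).
For reflection through hyperplane perp to e1:
The component along e1 flips sign, others stay.
a = (6, -3, -5)
a' = (-6, -3, -5)
a' = -6*e1 - 3*e2 - 5*e3


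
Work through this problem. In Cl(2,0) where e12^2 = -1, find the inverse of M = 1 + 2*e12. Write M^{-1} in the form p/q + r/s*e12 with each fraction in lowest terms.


M = 1 + 2*e12, where e12^2 = -1.
Since M commutes with its reverse ~M = a - b*e12, M * ~M = a^2 - b^2*e12^2 = a^2 + b^2.
So M^{-1} = ~M / (a^2 + b^2) = (a - b*e12)/(a^2 + b^2).
a^2 + b^2 = 1 + 4 = 5
Scalar part = 1/5 = 1/5
Bivector coeff = -2/5 = -2/5
M^{-1} = 1/5 - 2/5*e12


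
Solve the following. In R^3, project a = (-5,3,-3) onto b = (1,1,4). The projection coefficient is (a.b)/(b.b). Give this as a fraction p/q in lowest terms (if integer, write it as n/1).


Projection coefficient = (a . b) / (b . b)
a . b = (-5)*1 + 3*1 + (-3)*4
= -5 + 3 + (-12) = -14
b . b = 1^2 + 1^2 + 4^2
= 1 + 1 + 16 = 18
Coefficient = -14/18
In lowest terms: -7/9


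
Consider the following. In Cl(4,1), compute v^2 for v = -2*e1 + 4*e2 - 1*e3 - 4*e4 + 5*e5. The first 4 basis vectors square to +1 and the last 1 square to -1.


v^2 = sum of c_i^2 * e_i^2
Positive signature terms (e_i^2 = +1): (-2)^2 + 4^2 + (-1)^2 + (-4)^2 = 37
Negative signature terms (e_j^2 = -1): 5^2 = 25
v^2 = 37 - 25 = 12


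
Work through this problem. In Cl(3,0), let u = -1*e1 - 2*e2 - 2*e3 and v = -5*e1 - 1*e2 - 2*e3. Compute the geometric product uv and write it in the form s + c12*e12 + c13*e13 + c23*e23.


In Cl(3,0): e_i^2 = 1, e_ie_j = -e_je_i for i != j.
Scalar part = u . v = (-1)*(-5) + (-2)*(-1) + (-2)*(-2)
= 5 + 2 + 4 = 11
e12 coeff = (-1)*(-1) - (-2)*(-5) = 1 - 10 = -9
e13 coeff = (-1)*(-2) - (-2)*(-5) = 2 - 10 = -8
e23 coeff = (-2)*(-2) - (-2)*(-1) = 4 - 2 = 2
uv = 11 - 9*e12 - 8*e13 + 2*e23


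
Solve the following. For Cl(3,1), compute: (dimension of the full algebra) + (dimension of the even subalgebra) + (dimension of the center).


n = 3 + 1 = 4
Total dim = 2^4 = 16
Even subalgebra dim = 2^3 = 8
n is even, so center dim = 1
Sum = 16 + 8 + 1 = 25


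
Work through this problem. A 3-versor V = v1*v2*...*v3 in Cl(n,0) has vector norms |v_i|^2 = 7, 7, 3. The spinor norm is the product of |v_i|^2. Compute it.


Spinor norm N(V) = |v1|^2 * |v2|^2 * ... * |v3|^2
= 7 * 7 * 3
Running product: 7, 49, 147
N(V) = 147


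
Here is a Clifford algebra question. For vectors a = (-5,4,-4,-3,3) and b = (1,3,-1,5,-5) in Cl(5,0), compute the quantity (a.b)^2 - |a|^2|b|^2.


a . b = (-5)*1 + 4*3 + (-4)*(-1) + (-3)*5 + 3*(-5)
= -5 + 12 + 4 + (-15) + (-15) = -19
|a|^2 = (-5)^2 + 4^2 + (-4)^2 + (-3)^2 + 3^2 = 75
|b|^2 = 1^2 + 3^2 + (-1)^2 + 5^2 + (-5)^2 = 61
(a.b)^2 = (-19)^2 = 361
|a|^2 * |b|^2 = 75 * 61 = 4575
Result = 361 - 4575 = -4214


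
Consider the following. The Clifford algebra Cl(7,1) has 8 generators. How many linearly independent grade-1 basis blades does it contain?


Number of grade-k basis blades in Cl(p,q) with n = p + q is C(n, k).
n = 7 + 1 = 8
C(8, 1) = 8! / (1! * 7!)
= 40320 / (1 * 5040)
= 8


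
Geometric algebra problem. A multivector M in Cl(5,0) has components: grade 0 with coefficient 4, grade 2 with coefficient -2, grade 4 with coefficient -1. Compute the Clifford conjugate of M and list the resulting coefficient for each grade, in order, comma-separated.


Clifford conjugate sign for grade k: (-1)^(k(k+1)/2)
Grade 0: (-1)^(0*1/2) = (-1)^0 = 1, coeff 4 -> 4
Grade 2: (-1)^(2*3/2) = (-1)^3 = -1, coeff -2 -> 2
Grade 4: (-1)^(4*5/2) = (-1)^10 = 1, coeff -1 -> -1
Conjugated coefficients: 4, 2, -1
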